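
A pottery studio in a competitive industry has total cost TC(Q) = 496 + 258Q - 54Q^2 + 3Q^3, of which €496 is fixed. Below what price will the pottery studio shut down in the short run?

€15 per unit

The shutdown price is the minimum of AVC. VC = 258Q - 54Q^2 + 3Q^3, so AVC = 258 - 54Q + 3Q^2.
dAVC/dQ = -54 + 6Q = 0 gives Q = 9. min AVC = 258 - 54·9 + 3·9^2 = 15.
So the shutdown price is €15.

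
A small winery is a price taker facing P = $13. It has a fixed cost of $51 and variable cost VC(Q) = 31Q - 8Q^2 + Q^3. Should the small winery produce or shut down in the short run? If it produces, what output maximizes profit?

Shut down

Strip out fixed cost: VC = 31Q - 8Q^2 + Q^3. Then AVC = 31 - 8Q + Q^2 and MC = 31 - 16Q + 3Q^2.
AVC hits its minimum where MC = AVC, at Q = 4, giving min AVC = 31 - 8·4 + 4^2 = $15.
P = $13 lies below min AVC = $15; no output level covers variable cost.
Shutting down limits the loss to fixed cost, $51.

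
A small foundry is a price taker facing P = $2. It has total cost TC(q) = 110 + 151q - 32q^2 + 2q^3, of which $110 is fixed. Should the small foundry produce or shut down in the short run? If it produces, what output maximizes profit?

Shut down

Variable cost is VC = 151q - 32q^2 + 2q^3, so AVC = VC/q = 151 - 32q + 2q^2 and MC = dTC/dq = 151 - 64q + 6q^2.
The AVC parabola has its vertex at q = 32/4 = 8, where AVC = 151 - 32·8 + 2·8^2 = $23.
Since P = $2 < min AVC = $23, price fails to cover variable cost at any output.
The firm minimizes its loss by shutting down and losing only its fixed cost of $110.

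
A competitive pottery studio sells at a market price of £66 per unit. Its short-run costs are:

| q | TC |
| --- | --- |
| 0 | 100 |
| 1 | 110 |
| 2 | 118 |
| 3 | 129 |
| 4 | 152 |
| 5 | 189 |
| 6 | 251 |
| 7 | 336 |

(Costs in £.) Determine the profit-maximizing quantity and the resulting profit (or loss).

q = 6; profit = £145

Tabulate TR − TC: q=0: -100; q=1: -44; q=2: 14; q=3: 69; q=4: 112; q=5: 141; q=6: 145; q=7: 126.
Profit is maximized at q = 6. AVC there is 151/6 = £25.17 ≤ P, so producing beats shutting down (which would give -£100).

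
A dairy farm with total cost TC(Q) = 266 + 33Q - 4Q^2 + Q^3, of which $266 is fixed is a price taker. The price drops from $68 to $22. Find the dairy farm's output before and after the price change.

AVC = 33 - 4Q + Q^2, minimized at Q = 2 where min AVC = $29. MC = 33 - 8Q + 3Q^2.
With P = $68 above the shutdown price, P = MC gives Q = 5.
At P = $22 < min AVC = $29, price no longer covers variable cost at any output, so the firm shuts down: Q = 0.

Output falls from 5 to 0 (the firm shuts down)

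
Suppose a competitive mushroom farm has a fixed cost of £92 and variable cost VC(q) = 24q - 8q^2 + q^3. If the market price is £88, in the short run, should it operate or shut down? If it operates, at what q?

Produce at q = 8

Variable cost is VC = 24q - 8q^2 + q^3, so AVC = VC/q = 24 - 8q + q^2 and MC = dTC/dq = 24 - 16q + 3q^2.
AVC hits its minimum where MC = AVC, at q = 4, giving min AVC = 24 - 8·4 + 4^2 = £8.
Since P = £88 ≥ min AVC = £8, price covers variable cost and the firm should produce.
Set P = MC: 88 = 24 - 16q + 3q^2 → -64 - 16q + 3q^2 = 0. The roots are q = -8/3 and q = 8; the profit-maximizing output is on the rising part of MC, so q* = 8.
Check: AVC at q = 8 is £24 ≤ P, so revenue covers variable cost.
Profit = P·q − TC = 88·8 − 284 = £420.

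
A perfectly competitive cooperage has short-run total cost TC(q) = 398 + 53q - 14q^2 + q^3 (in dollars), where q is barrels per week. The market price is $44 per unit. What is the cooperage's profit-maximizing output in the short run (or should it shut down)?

Variable cost is VC = 53q - 14q^2 + q^3, so AVC = VC/q = 53 - 14q + q^2 and MC = dTC/dq = 53 - 28q + 3q^2.
AVC hits its minimum where MC = AVC, at q = 7, giving min AVC = 53 - 14·7 + 7^2 = $4.
Because $44 ≥ $4, revenue can cover variable cost; the firm operates.
Set P = MC: 44 = 53 - 28q + 3q^2 → 9 - 28q + 3q^2 = 0. The roots are q = 1/3 and q = 9; the profit-maximizing output is on the rising part of MC, so q* = 9.
Check: AVC at q = 9 is $8 ≤ P, so revenue covers variable cost.
Profit = P·q − TC = 44·9 − 470 = -$74, a loss, but smaller than the $398 fixed cost the firm would lose by shutting down.

Produce at q = 9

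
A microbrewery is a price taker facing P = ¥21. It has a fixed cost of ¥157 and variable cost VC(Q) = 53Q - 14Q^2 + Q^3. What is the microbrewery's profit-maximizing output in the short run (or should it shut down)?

Produce at Q = 8

From TC, MC = TC'(Q) = 53 - 28Q + 3Q^2 and AVC = VC/Q = 53 - 14Q + Q^2.
AVC is minimized where dAVC/dQ = -14 + 2Q = 0, at Q = 7; min AVC = 53 - 14·7 + 7^2 = ¥4.
Since P = ¥21 ≥ min AVC = ¥4, price covers variable cost and the firm should produce.
P = MC gives 32 - 28Q + 3Q^2 = 0, with roots 4/3 and 8. Take the larger (rising MC): Q* = 8.
Check: AVC at Q = 8 is ¥5 ≤ P, so revenue covers variable cost.
Profit = P·Q − TC = 21·8 − 197 = -¥29, a loss, but smaller than the ¥157 fixed cost the firm would lose by shutting down.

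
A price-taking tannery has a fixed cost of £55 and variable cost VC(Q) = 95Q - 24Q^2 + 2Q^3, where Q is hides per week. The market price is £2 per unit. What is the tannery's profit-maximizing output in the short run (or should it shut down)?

From TC, MC = TC'(Q) = 95 - 48Q + 6Q^2 and AVC = VC/Q = 95 - 24Q + 2Q^2.
The AVC parabola has its vertex at Q = 24/4 = 6, where AVC = 95 - 24·6 + 2·6^2 = £23.
P = £2 lies below min AVC = £23; no output level covers variable cost.
Best response: produce nothing and absorb the £55 fixed cost.

Shut down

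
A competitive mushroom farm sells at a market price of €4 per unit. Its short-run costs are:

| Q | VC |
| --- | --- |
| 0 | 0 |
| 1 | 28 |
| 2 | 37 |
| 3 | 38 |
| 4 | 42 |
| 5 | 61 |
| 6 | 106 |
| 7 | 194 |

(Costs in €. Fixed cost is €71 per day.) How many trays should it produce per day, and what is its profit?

Q = 0 (shut down); profit = -€71

Tabulate TR − TC: Q=0: -71; Q=1: -95; Q=2: -100; Q=3: -97; Q=4: -97; Q=5: -112; Q=6: -153; Q=7: -237.
Profit is highest at Q = 0. Equivalently, the lowest AVC in the table is 42/4 ≈ €10.50 at Q = 4, and P = €4 falls below it — price never covers variable cost, so the firm shuts down and loses only its fixed cost.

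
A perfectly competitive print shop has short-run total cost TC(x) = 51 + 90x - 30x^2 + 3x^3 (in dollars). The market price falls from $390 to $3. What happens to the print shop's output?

AVC = 90 - 30x + 3x^2, minimized at x = 5 where min AVC = $15. MC = 90 - 60x + 9x^2.
With P = $390 above the shutdown price, P = MC gives x = 10.
At P = $3 < min AVC = $15, price no longer covers variable cost at any output, so the firm shuts down: x = 0.

Output falls from 10 to 0 (the firm shuts down)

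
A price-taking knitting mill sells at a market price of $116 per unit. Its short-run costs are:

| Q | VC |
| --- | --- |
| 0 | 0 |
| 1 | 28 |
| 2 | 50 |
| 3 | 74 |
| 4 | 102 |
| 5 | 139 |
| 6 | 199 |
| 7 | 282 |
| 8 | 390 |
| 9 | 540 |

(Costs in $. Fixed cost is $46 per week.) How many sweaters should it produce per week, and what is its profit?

Profit at each row (π = 116Q − TC): Q=0: -46; Q=1: 42; Q=2: 136; Q=3: 228; Q=4: 316; Q=5: 395; Q=6: 451; Q=7: 484; Q=8: 492; Q=9: 458.
Profit is maximized at Q = 8. AVC there is 390/8 = $48.75 ≤ P, so producing beats shutting down (which would give -$46).

Q = 8; profit = $492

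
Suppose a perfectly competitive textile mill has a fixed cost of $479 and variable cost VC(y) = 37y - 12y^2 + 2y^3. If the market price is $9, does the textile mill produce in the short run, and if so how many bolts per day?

Variable cost is VC = 37y - 12y^2 + 2y^3, so AVC = VC/y = 37 - 12y + 2y^2 and MC = dTC/dy = 37 - 24y + 6y^2.
AVC hits its minimum where MC = AVC, at y = 3, giving min AVC = 37 - 12·3 + 2·3^2 = $19.
Since P = $9 < min AVC = $19, price fails to cover variable cost at any output.
The firm minimizes its loss by shutting down and losing only its fixed cost of $479.

Shut down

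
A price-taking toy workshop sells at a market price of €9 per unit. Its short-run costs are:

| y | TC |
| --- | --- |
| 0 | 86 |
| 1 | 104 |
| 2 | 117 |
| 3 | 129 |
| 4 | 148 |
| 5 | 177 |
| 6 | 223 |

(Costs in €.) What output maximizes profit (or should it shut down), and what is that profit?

Compute π = P·y − TC at each output: y=0: -86; y=1: -95; y=2: -99; y=3: -102; y=4: -112; y=5: -132; y=6: -169.
Profit is highest at y = 0. Equivalently, the lowest AVC in the table is 43/3 ≈ €14.33 at y = 3, and P = €9 falls below it — price never covers variable cost, so the firm shuts down and loses only its fixed cost.

y = 0 (shut down); profit = -€86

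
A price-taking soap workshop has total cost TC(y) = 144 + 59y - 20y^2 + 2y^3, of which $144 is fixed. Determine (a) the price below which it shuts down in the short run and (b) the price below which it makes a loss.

Shutdown price = min AVC. AVC = 59 - 20y + 2y^2, with vertex at y = 5 and minimum $9.
ATC = 144/y + 59 - 20y + 2y^2. Setting dATC/dy = −144/y^2 − 20 + 4y = 0 gives y = 6 (since 4·6^3 − 20·6^2 = 144).
min ATC = 144/6 + 59 − 20·6 + 2·6^2 = $35. That is the break-even price.
For $9 ≤ P < $35 the firm produces at a loss; below $9 it shuts down.

Shutdown price = $9; break-even price = $35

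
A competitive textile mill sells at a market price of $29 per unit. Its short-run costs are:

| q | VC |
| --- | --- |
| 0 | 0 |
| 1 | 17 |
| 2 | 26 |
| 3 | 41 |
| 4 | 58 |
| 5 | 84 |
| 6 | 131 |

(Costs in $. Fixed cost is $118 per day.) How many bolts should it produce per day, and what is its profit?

Tabulate TR − TC: q=0: -118; q=1: -106; q=2: -86; q=3: -72; q=4: -60; q=5: -57; q=6: -75.
Profit is maximized at q = 5. AVC there is 84/5 = $16.80 ≤ P, so producing beats shutting down (which would give -$118).

q = 5; profit = -$57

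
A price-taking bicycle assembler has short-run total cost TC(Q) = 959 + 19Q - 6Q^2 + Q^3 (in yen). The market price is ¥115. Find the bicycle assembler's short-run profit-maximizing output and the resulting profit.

Profit = -¥319 at Q = 8

AVC = 19 - 6Q + Q^2 has its minimum ¥10 at Q = 3; price ¥115 clears that bar, so the firm operates.
With MC = 19 - 12Q + 3Q^2, P = MC on the upward-sloping part at Q* = 8.
TR = 115·8 = 920. TC = 959 + 280 = 1239. Profit = 920 − 1239 = -¥319.
By producing, the firm covers all variable cost plus ¥640 of fixed cost; shutting down would lose the full ¥959.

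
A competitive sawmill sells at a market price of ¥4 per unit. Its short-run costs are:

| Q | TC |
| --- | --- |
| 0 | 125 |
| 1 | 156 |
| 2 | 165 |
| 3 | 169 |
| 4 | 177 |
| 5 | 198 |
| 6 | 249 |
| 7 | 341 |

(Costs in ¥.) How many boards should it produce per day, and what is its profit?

Q = 0 (shut down); profit = -¥125

Profit at each row (π = 4Q − TC): Q=0: -125; Q=1: -152; Q=2: -157; Q=3: -157; Q=4: -161; Q=5: -178; Q=6: -225; Q=7: -313.
Profit is highest at Q = 0. Equivalently, the lowest AVC in the table is 52/4 ≈ ¥13 at Q = 4, and P = ¥4 falls below it — price never covers variable cost, so the firm shuts down and loses only its fixed cost.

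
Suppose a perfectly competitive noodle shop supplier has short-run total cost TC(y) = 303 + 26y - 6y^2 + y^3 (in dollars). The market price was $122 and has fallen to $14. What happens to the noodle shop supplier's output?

Output falls from 8 to 0 (the firm shuts down)

AVC = 26 - 6y + y^2, minimized at y = 3 where min AVC = $17. MC = 26 - 12y + 3y^2.
At P = $122 ≥ min AVC, set P = MC on the rising branch: y = 8.
At P = $14 < min AVC = $17, price no longer covers variable cost at any output, so the firm shuts down: y = 0.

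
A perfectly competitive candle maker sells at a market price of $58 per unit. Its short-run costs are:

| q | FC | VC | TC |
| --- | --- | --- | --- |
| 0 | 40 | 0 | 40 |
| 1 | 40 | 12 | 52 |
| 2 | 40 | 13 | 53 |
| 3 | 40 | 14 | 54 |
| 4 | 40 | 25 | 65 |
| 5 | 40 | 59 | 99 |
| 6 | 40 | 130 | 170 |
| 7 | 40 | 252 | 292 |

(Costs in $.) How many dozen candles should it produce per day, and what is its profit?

Profit at each row (π = 58q − TC): q=0: -40; q=1: 6; q=2: 63; q=3: 120; q=4: 167; q=5: 191; q=6: 178; q=7: 114.
Profit is maximized at q = 5. AVC there is 59/5 = $11.80 ≤ P, so producing beats shutting down (which would give -$40).

q = 5; profit = $191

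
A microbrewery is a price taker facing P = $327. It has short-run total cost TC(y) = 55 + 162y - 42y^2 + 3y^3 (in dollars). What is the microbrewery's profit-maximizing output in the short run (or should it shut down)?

Produce at y = 11

Strip out fixed cost: VC = 162y - 42y^2 + 3y^3. Then AVC = 162 - 42y + 3y^2 and MC = 162 - 84y + 9y^2.
AVC is minimized where dAVC/dy = -42 + 6y = 0, at y = 7; min AVC = 162 - 42·7 + 3·7^2 = $15.
P = $327 exceeds min AVC = $15, so the firm stays open.
P = MC gives -165 - 84y + 9y^2 = 0, with roots -5/3 and 11. Take the larger (rising MC): y* = 11.
Check: AVC at y = 11 is $63 ≤ P, so revenue covers variable cost.
Profit = P·y − TC = 327·11 − 748 = $2849.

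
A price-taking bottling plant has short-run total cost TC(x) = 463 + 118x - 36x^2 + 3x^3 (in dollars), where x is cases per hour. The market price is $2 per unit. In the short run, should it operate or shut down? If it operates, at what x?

Shut down

Variable cost is VC = 118x - 36x^2 + 3x^3, so AVC = VC/x = 118 - 36x + 3x^2 and MC = dTC/dx = 118 - 72x + 9x^2.
AVC hits its minimum where MC = AVC, at x = 6, giving min AVC = 118 - 36·6 + 3·6^2 = $10.
With P < min AVC ($2 < $10), every unit sold adds to the loss.
Best response: produce nothing and absorb the $463 fixed cost.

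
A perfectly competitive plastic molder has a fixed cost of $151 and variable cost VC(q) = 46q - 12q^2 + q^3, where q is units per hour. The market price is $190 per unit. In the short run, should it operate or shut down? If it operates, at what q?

Produce at q = 12

Strip out fixed cost: VC = 46q - 12q^2 + q^3. Then AVC = 46 - 12q + q^2 and MC = 46 - 24q + 3q^2.
AVC is minimized where dAVC/dq = -12 + 2q = 0, at q = 6; min AVC = 46 - 12·6 + 6^2 = $10.
Because $190 ≥ $10, revenue can cover variable cost; the firm operates.
Set P = MC: 190 = 46 - 24q + 3q^2 → -144 - 24q + 3q^2 = 0. The roots are q = -4 and q = 12; the profit-maximizing output is on the rising part of MC, so q* = 12.
Check: AVC at q = 12 is $46 ≤ P, so revenue covers variable cost.
Profit = P·q − TC = 190·12 − 703 = $1577.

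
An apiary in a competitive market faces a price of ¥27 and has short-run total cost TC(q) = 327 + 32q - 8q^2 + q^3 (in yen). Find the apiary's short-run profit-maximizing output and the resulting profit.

AVC = 32 - 8q + q^2; min AVC = ¥16 at q = 4. Since P = ¥27 ≥ min AVC, the firm produces.
MC = 32 - 16q + 3q^2. Setting P = MC and taking the root on the rising branch gives q* = 5.
TR = 27·5 = 135. TC = 327 + 85 = 412. Profit = 135 − 412 = -¥277.
That loss of ¥277 beats the ¥327 the firm would lose by shutting down; producing recovers ¥50 of fixed cost.

Profit = -¥277 at q = 5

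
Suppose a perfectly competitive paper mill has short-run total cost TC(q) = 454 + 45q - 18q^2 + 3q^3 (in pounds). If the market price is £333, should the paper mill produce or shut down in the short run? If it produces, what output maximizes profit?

From TC, MC = TC'(q) = 45 - 36q + 9q^2 and AVC = VC/q = 45 - 18q + 3q^2.
AVC is minimized where dAVC/dq = -18 + 6q = 0, at q = 3; min AVC = 45 - 18·3 + 3·3^2 = £18.
P = £333 exceeds min AVC = £18, so the firm stays open.
Set P = MC: 333 = 45 - 36q + 9q^2 → -288 - 36q + 9q^2 = 0. The roots are q = -4 and q = 8; the profit-maximizing output is on the rising part of MC, so q* = 8.
Check: AVC at q = 8 is £93 ≤ P, so revenue covers variable cost.
Profit = P·q − TC = 333·8 − 1198 = £1466.

Produce at q = 8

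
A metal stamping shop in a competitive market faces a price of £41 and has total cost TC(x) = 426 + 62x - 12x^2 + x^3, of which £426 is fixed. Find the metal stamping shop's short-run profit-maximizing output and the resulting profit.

AVC = 62 - 12x + x^2; min AVC = £26 at x = 6. Since P = £41 ≥ min AVC, the firm produces.
MC = 62 - 24x + 3x^2. Setting P = MC and taking the root on the rising branch gives x* = 7.
TR = 41·7 = 287. TC = 426 + 189 = 615. Profit = 287 − 615 = -£328.
That loss of £328 beats the £426 the firm would lose by shutting down; producing recovers £98 of fixed cost.

Profit = -£328 at x = 7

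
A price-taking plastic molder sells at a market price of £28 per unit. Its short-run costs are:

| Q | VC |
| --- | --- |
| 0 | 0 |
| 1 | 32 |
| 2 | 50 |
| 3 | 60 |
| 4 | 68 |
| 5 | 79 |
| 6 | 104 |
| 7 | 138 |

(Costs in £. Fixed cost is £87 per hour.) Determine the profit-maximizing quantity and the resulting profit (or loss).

Profit at each row (π = 28Q − TC): Q=0: -87; Q=1: -91; Q=2: -81; Q=3: -63; Q=4: -43; Q=5: -26; Q=6: -23; Q=7: -29.
Profit is maximized at Q = 6. AVC there is 104/6 = £17.33 ≤ P, so producing beats shutting down (which would give -£87).

Q = 6; profit = -£23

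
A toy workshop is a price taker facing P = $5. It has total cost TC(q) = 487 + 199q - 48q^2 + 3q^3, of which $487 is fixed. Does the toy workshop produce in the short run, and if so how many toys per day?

Variable cost is VC = 199q - 48q^2 + 3q^3, so AVC = VC/q = 199 - 48q + 3q^2 and MC = dTC/dq = 199 - 96q + 9q^2.
The AVC parabola has its vertex at q = 48/6 = 8, where AVC = 199 - 48·8 + 3·8^2 = $7.
Since P = $5 < min AVC = $7, price fails to cover variable cost at any output.
Shutting down limits the loss to fixed cost, $487.

Shut down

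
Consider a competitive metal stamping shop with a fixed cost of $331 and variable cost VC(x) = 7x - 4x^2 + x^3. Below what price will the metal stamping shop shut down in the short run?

$3 per unit

The firm shuts down when price falls below the minimum of average variable cost. AVC = VC/x = 7 - 4x + x^2.
dAVC/dx = -4 + 2x = 0 gives x = 2. min AVC = 7 - 4·2 + 2^2 = 3.
For P < $3 the firm produces nothing.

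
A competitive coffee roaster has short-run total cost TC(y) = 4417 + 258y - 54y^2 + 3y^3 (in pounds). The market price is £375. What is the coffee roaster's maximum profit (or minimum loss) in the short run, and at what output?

AVC = 258 - 54y + 3y^2; min AVC = £15 at y = 9. Since P = £375 ≥ min AVC, the firm produces.
With MC = 258 - 108y + 9y^2, P = MC on the upward-sloping part at y* = 13.
TR = 375·13 = 4875. TC = 4417 + 819 = 5236. Profit = 4875 − 5236 = -£361.
Shutting down would mean losing the fixed cost of £4417, so operating at a loss of £361 is better by £4056.

Profit = -£361 at y = 13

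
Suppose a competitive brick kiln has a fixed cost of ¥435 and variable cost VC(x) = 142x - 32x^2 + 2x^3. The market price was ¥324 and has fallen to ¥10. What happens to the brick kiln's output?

Output falls from 13 to 0 (the firm shuts down)

AVC = 142 - 32x + 2x^2, minimized at x = 8 where min AVC = ¥14. MC = 142 - 64x + 6x^2.
With P = ¥324 above the shutdown price, P = MC gives x = 13.
At P = ¥10 < min AVC = ¥14, price no longer covers variable cost at any output, so the firm shuts down: x = 0.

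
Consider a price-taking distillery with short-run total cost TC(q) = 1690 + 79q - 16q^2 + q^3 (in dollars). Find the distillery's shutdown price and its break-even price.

Shutdown price = $15; break-even price = $170

Shutdown price = min AVC. AVC = 79 - 16q + q^2, with vertex at q = 8 and minimum $15.
ATC = 1690/q + 79 - 16q + q^2. Setting dATC/dq = −1690/q^2 − 16 + 2q = 0 gives q = 13 (since 2·13^3 − 16·13^2 = 1690).
min ATC = 1690/13 + 79 − 16·13 + 13^2 = $170. That is the break-even price.
Between these two prices the firm operates at a loss; above $170 it earns a profit.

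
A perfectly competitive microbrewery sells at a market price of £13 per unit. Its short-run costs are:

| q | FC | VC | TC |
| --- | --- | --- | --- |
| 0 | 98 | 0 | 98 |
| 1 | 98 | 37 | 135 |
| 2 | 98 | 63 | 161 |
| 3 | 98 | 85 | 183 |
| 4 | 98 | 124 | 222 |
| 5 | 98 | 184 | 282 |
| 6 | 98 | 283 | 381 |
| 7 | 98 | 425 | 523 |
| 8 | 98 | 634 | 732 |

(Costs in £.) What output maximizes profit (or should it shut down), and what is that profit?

Profit at each row (π = 13q − TC): q=0: -98; q=1: -122; q=2: -135; q=3: -144; q=4: -170; q=5: -217; q=6: -303; q=7: -432; q=8: -628.
Profit is highest at q = 0. Equivalently, the lowest AVC in the table is 85/3 ≈ £28.33 at q = 3, and P = £13 falls below it — price never covers variable cost, so the firm shuts down and loses only its fixed cost.

q = 0 (shut down); profit = -£98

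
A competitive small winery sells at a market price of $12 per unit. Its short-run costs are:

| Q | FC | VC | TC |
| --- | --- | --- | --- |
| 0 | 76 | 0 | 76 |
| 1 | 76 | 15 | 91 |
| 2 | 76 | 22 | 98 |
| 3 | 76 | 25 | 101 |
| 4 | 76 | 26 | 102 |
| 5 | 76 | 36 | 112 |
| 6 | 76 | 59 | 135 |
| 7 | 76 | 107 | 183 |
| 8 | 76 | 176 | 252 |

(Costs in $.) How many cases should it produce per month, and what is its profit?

Q = 5; profit = -$52

Compute π = P·Q − TC at each output: Q=0: -76; Q=1: -79; Q=2: -74; Q=3: -65; Q=4: -54; Q=5: -52; Q=6: -63; Q=7: -99; Q=8: -156.
Profit is maximized at Q = 5. AVC there is 36/5 = $7.20 ≤ P, so producing beats shutting down (which would give -$76).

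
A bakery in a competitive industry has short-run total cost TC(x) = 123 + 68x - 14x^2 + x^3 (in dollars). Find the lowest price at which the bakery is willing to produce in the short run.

$19 per unit

The firm shuts down when price falls below the minimum of average variable cost. AVC = VC/x = 68 - 14x + x^2.
dAVC/dx = -14 + 2x = 0 gives x = 7. min AVC = 68 - 14·7 + 7^2 = 19.
For P < $19 the firm produces nothing.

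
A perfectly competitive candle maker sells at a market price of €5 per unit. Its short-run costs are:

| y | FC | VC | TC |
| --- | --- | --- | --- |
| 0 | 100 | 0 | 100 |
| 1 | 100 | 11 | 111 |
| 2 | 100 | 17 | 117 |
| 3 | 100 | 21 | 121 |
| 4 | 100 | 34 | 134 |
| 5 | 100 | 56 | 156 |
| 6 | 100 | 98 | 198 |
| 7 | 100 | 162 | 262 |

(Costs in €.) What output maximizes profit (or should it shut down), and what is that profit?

Tabulate TR − TC: y=0: -100; y=1: -106; y=2: -107; y=3: -106; y=4: -114; y=5: -131; y=6: -168; y=7: -227.
Profit is highest at y = 0. Equivalently, the lowest AVC in the table is 21/3 ≈ €7 at y = 3, and P = €5 falls below it — price never covers variable cost, so the firm shuts down and loses only its fixed cost.

y = 0 (shut down); profit = -€100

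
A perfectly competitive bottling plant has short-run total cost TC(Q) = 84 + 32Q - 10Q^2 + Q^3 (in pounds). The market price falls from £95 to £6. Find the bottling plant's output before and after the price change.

Output falls from 9 to 0 (the firm shuts down)

AVC = 32 - 10Q + Q^2, minimized at Q = 5 where min AVC = £7. MC = 32 - 20Q + 3Q^2.
With P = £95 above the shutdown price, P = MC gives Q = 9.
At P = £6 < min AVC = £7, price no longer covers variable cost at any output, so the firm shuts down: Q = 0.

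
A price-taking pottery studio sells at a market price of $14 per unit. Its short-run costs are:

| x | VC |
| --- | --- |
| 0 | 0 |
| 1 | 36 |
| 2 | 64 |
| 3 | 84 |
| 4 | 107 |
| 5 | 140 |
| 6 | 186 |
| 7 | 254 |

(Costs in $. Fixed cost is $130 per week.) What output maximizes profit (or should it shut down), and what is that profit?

x = 0 (shut down); profit = -$130

Profit at each row (π = 14x − TC): x=0: -130; x=1: -152; x=2: -166; x=3: -172; x=4: -181; x=5: -200; x=6: -232; x=7: -286.
Profit is highest at x = 0. Equivalently, the lowest AVC in the table is 107/4 ≈ $26.75 at x = 4, and P = $14 falls below it — price never covers variable cost, so the firm shuts down and loses only its fixed cost.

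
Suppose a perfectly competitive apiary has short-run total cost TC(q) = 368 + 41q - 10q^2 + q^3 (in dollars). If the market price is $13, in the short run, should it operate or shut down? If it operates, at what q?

Shut down

From TC, MC = TC'(q) = 41 - 20q + 3q^2 and AVC = VC/q = 41 - 10q + q^2.
AVC is minimized where dAVC/dq = -10 + 2q = 0, at q = 5; min AVC = 41 - 10·5 + 5^2 = $16.
With P < min AVC ($13 < $16), every unit sold adds to the loss.
The firm minimizes its loss by shutting down and losing only its fixed cost of $368.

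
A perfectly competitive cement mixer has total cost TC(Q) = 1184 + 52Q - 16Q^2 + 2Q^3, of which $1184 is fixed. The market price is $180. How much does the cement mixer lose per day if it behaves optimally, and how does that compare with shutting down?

AVC = 52 - 16Q + 2Q^2; min AVC = $20 at Q = 4. Since P = $180 ≥ min AVC, the firm produces.
With MC = 52 - 32Q + 6Q^2, P = MC on the upward-sloping part at Q* = 8.
TR = 180·8 = 1440. TC = 1184 + 416 = 1600. Profit = 1440 − 1600 = -$160.
By producing, the firm covers all variable cost plus $1024 of fixed cost; shutting down would lose the full $1184.

Profit = -$160 at Q = 8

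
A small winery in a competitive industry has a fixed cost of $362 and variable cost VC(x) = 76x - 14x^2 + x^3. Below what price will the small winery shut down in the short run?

The shutdown price is the minimum of AVC. VC = 76x - 14x^2 + x^3, so AVC = 76 - 14x + x^2.
dAVC/dx = -14 + 2x = 0 gives x = 7. min AVC = 76 - 14·7 + 7^2 = 27.
The firm shuts down for any P below $27.

$27 per unit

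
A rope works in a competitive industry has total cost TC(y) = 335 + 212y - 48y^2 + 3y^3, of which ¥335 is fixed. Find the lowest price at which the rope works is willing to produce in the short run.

The firm shuts down when price falls below the minimum of average variable cost. AVC = VC/y = 212 - 48y + 3y^2.
dAVC/dy = -48 + 6y = 0 gives y = 8. min AVC = 212 - 48·8 + 3·8^2 = 20.
For P < ¥20 the firm produces nothing.

¥20 per unit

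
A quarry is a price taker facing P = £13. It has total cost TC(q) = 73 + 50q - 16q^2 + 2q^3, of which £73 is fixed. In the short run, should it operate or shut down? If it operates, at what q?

Shut down

Variable cost is VC = 50q - 16q^2 + 2q^3, so AVC = VC/q = 50 - 16q + 2q^2 and MC = dTC/dq = 50 - 32q + 6q^2.
The AVC parabola has its vertex at q = 16/4 = 4, where AVC = 50 - 16·4 + 2·4^2 = £18.
Since P = £13 < min AVC = £18, price fails to cover variable cost at any output.
Best response: produce nothing and absorb the £73 fixed cost.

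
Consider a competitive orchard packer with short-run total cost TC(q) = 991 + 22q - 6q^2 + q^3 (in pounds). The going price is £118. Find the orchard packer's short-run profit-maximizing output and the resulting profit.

Profit = -£351 at q = 8

AVC = 22 - 6q + q^2 has its minimum £13 at q = 3; price £118 clears that bar, so the firm operates.
MC = 22 - 12q + 3q^2. Setting P = MC and taking the root on the rising branch gives q* = 8.
TR = 118·8 = 944. TC = 991 + 304 = 1295. Profit = 944 − 1295 = -£351.
That loss of £351 beats the £991 the firm would lose by shutting down; producing recovers £640 of fixed cost.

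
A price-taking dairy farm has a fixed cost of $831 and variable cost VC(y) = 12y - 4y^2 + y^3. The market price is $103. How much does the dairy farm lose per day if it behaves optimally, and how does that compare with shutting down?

AVC = 12 - 4y + y^2; min AVC = $8 at y = 2. Since P = $103 ≥ min AVC, the firm produces.
With MC = 12 - 8y + 3y^2, P = MC on the upward-sloping part at y* = 7.
TR = 103·7 = 721. TC = 831 + 231 = 1062. Profit = 721 − 1062 = -$341.
That loss of $341 beats the $831 the firm would lose by shutting down; producing recovers $490 of fixed cost.

Profit = -$341 at y = 7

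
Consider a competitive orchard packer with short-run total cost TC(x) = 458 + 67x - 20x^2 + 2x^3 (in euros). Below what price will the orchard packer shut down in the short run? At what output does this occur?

€17 per unit, at x = 5

The firm shuts down when price falls below the minimum of average variable cost. AVC = VC/x = 67 - 20x + 2x^2.
dAVC/dx = -20 + 4x = 0 gives x = 5. min AVC = 67 - 20·5 + 2·5^2 = 17.
The firm shuts down for any P below €17.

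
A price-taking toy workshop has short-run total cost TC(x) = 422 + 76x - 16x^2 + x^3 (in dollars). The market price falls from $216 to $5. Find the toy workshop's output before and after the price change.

Output falls from 14 to 0 (the firm shuts down)

MC = 76 - 32x + 3x^2; the shutdown threshold is min AVC = $12 (at x = 8).
With P = $216 above the shutdown price, P = MC gives x = 14.
At P = $5 < min AVC = $12, price no longer covers variable cost at any output, so the firm shuts down: x = 0.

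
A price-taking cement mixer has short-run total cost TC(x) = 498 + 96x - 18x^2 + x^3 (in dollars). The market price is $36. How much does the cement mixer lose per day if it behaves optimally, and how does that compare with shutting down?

AVC = 96 - 18x + x^2; min AVC = $15 at x = 9. Since P = $36 ≥ min AVC, the firm produces.
With MC = 96 - 36x + 3x^2, P = MC on the upward-sloping part at x* = 10.
TR = 36·10 = 360. TC = 498 + 160 = 658. Profit = 360 − 658 = -$298.
That loss of $298 beats the $498 the firm would lose by shutting down; producing recovers $200 of fixed cost.

Profit = -$298 at x = 10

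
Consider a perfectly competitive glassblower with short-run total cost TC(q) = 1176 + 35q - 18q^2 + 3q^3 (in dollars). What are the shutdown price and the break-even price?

Shutdown price = $8; break-even price = $224

Shutdown price = min AVC. AVC = 35 - 18q + 3q^2, with vertex at q = 3 and minimum $8.
ATC = 1176/q + 35 - 18q + 3q^2. Setting dATC/dq = −1176/q^2 − 18 + 6q = 0 gives q = 7 (since 6·7^3 − 18·7^2 = 1176).
min ATC = 1176/7 + 35 − 18·7 + 3·7^2 = $224. That is the break-even price.
Between these two prices the firm operates at a loss; above $224 it earns a profit.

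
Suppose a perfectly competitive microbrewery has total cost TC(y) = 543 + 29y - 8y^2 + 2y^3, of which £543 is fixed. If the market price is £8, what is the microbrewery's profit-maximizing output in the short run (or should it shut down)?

Shut down

From TC, MC = TC'(y) = 29 - 16y + 6y^2 and AVC = VC/y = 29 - 8y + 2y^2.
The AVC parabola has its vertex at y = 8/4 = 2, where AVC = 29 - 8·2 + 2·2^2 = £21.
With P < min AVC (£8 < £21), every unit sold adds to the loss.
The firm minimizes its loss by shutting down and losing only its fixed cost of £543.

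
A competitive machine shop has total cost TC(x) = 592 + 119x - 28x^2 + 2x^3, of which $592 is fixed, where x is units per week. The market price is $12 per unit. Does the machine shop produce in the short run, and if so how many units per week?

Strip out fixed cost: VC = 119x - 28x^2 + 2x^3. Then AVC = 119 - 28x + 2x^2 and MC = 119 - 56x + 6x^2.
AVC hits its minimum where MC = AVC, at x = 7, giving min AVC = 119 - 28·7 + 2·7^2 = $21.
P = $12 lies below min AVC = $21; no output level covers variable cost.
Shutting down limits the loss to fixed cost, $592.

Shut down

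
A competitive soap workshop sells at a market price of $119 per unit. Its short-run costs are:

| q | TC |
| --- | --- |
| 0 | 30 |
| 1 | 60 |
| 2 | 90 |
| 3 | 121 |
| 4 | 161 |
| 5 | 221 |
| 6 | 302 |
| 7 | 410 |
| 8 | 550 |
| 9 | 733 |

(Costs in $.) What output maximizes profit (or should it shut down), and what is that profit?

q = 7; profit = $423

Compute π = P·q − TC at each output: q=0: -30; q=1: 59; q=2: 148; q=3: 236; q=4: 315; q=5: 374; q=6: 412; q=7: 423; q=8: 402; q=9: 338.
Profit is maximized at q = 7. AVC there is 380/7 = $54.29 ≤ P, so producing beats shutting down (which would give -$30).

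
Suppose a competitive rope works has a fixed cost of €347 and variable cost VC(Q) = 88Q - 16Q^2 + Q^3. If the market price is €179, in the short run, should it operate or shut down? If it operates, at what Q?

Variable cost is VC = 88Q - 16Q^2 + Q^3, so AVC = VC/Q = 88 - 16Q + Q^2 and MC = dTC/dQ = 88 - 32Q + 3Q^2.
AVC is minimized where dAVC/dQ = -16 + 2Q = 0, at Q = 8; min AVC = 88 - 16·8 + 8^2 = €24.
Since P = €179 ≥ min AVC = €24, price covers variable cost and the firm should produce.
P = MC gives -91 - 32Q + 3Q^2 = 0, with roots -7/3 and 13. Take the larger (rising MC): Q* = 13.
Check: AVC at Q = 13 is €49 ≤ P, so revenue covers variable cost.
Profit = P·Q − TC = 179·13 − 984 = €1343.

Produce at Q = 13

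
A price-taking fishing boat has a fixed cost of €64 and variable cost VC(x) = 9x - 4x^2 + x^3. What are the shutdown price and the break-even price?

Shutdown price = min AVC. AVC = 9 - 4x + x^2, with vertex at x = 2 and minimum €5.
ATC = 64/x + 9 - 4x + x^2. Setting dATC/dx = −64/x^2 − 4 + 2x = 0 gives x = 4 (since 2·4^3 − 4·4^2 = 64).
min ATC = 64/4 + 9 − 4·4 + 4^2 = €25. That is the break-even price.
Between these two prices the firm operates at a loss; above €25 it earns a profit.

Shutdown price = €5; break-even price = €25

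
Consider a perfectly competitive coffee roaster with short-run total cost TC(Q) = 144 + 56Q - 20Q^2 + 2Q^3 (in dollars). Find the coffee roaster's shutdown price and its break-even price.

Shutdown price = $6; break-even price = $32

Shutdown price = min AVC. AVC = 56 - 20Q + 2Q^2, with vertex at Q = 5 and minimum $6.
ATC = 144/Q + 56 - 20Q + 2Q^2. Setting dATC/dQ = −144/Q^2 − 20 + 4Q = 0 gives Q = 6 (since 4·6^3 − 20·6^2 = 144).
min ATC = 144/6 + 56 − 20·6 + 2·6^2 = $32. That is the break-even price.
For $6 ≤ P < $32 the firm produces at a loss; below $6 it shuts down.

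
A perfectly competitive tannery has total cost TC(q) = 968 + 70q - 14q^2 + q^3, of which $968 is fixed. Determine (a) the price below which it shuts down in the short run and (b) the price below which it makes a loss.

AVC = 70 - 14q + q^2; minimized at q = 7, giving min AVC = $21. That is the shutdown price.
ATC = 968/q + 70 - 14q + q^2. Setting dATC/dq = −968/q^2 − 14 + 2q = 0 gives q = 11 (since 2·11^3 − 14·11^2 = 968).
min ATC = 968/11 + 70 − 14·11 + 11^2 = $125. That is the break-even price.
Between these two prices the firm operates at a loss; above $125 it earns a profit.

Shutdown price = $21; break-even price = $125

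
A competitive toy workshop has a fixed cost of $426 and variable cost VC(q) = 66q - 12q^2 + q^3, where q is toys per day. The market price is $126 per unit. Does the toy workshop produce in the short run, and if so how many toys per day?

Strip out fixed cost: VC = 66q - 12q^2 + q^3. Then AVC = 66 - 12q + q^2 and MC = 66 - 24q + 3q^2.
AVC hits its minimum where MC = AVC, at q = 6, giving min AVC = 66 - 12·6 + 6^2 = $30.
Because $126 ≥ $30, revenue can cover variable cost; the firm operates.
Solving P = MC: -60 - 24q + 3q^2 = 0 ⇒ q = -2 or 10. On the upward-sloping branch, q* = 10.
Check: AVC at q = 10 is $46 ≤ P, so revenue covers variable cost.
Profit = P·q − TC = 126·10 − 886 = $374.

Produce at q = 10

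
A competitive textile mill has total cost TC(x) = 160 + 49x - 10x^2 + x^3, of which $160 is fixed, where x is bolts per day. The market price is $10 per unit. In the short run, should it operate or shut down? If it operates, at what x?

Shut down

Strip out fixed cost: VC = 49x - 10x^2 + x^3. Then AVC = 49 - 10x + x^2 and MC = 49 - 20x + 3x^2.
The AVC parabola has its vertex at x = 10/2 = 5, where AVC = 49 - 10·5 + 5^2 = $24.
Since P = $10 < min AVC = $24, price fails to cover variable cost at any output.
The firm minimizes its loss by shutting down and losing only its fixed cost of $160.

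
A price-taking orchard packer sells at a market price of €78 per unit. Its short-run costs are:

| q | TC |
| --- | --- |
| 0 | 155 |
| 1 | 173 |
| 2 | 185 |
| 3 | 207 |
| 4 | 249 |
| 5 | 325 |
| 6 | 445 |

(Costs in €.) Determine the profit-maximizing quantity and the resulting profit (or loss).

Tabulate TR − TC: q=0: -155; q=1: -95; q=2: -29; q=3: 27; q=4: 63; q=5: 65; q=6: 23.
Profit is maximized at q = 5. AVC there is 170/5 = €34 ≤ P, so producing beats shutting down (which would give -€155).

q = 5; profit = €65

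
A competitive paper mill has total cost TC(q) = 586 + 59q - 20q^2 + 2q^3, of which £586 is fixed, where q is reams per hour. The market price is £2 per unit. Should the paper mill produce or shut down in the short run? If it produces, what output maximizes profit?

Shut down

From TC, MC = TC'(q) = 59 - 40q + 6q^2 and AVC = VC/q = 59 - 20q + 2q^2.
AVC hits its minimum where MC = AVC, at q = 5, giving min AVC = 59 - 20·5 + 2·5^2 = £9.
With P < min AVC (£2 < £9), every unit sold adds to the loss.
Shutting down limits the loss to fixed cost, £586.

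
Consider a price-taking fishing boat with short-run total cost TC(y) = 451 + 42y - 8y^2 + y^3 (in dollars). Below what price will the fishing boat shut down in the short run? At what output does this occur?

$26 per unit, at y = 4

The firm shuts down when price falls below the minimum of average variable cost. AVC = VC/y = 42 - 8y + y^2.
At the minimum of AVC, MC = AVC. MC = 42 - 16y + 3y^2; setting MC = AVC gives 2y^2 - 8y = 0, so y = 4. min AVC = 26.
For P < $26 the firm produces nothing.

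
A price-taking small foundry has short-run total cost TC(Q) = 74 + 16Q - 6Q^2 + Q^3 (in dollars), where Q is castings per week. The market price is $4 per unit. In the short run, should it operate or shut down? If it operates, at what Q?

Shut down

Variable cost is VC = 16Q - 6Q^2 + Q^3, so AVC = VC/Q = 16 - 6Q + Q^2 and MC = dTC/dQ = 16 - 12Q + 3Q^2.
AVC is minimized where dAVC/dQ = -6 + 2Q = 0, at Q = 3; min AVC = 16 - 6·3 + 3^2 = $7.
P = $4 lies below min AVC = $7; no output level covers variable cost.
Best response: produce nothing and absorb the $74 fixed cost.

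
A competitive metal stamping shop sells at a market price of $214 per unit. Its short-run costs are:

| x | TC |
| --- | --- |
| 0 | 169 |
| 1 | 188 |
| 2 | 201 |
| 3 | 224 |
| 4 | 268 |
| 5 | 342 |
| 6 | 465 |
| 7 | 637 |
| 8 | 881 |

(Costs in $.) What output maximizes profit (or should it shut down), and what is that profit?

Profit at each row (π = 214x − TC): x=0: -169; x=1: 26; x=2: 227; x=3: 418; x=4: 588; x=5: 728; x=6: 819; x=7: 861; x=8: 831.
Profit is maximized at x = 7. AVC there is 468/7 = $66.86 ≤ P, so producing beats shutting down (which would give -$169).

x = 7; profit = $861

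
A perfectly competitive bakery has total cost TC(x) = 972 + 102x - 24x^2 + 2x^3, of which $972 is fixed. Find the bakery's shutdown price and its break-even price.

AVC = 102 - 24x + 2x^2; minimized at x = 6, giving min AVC = $30. That is the shutdown price.
ATC = 972/x + 102 - 24x + 2x^2. Setting dATC/dx = −972/x^2 − 24 + 4x = 0 gives x = 9 (since 4·9^3 − 24·9^2 = 972).
min ATC = 972/9 + 102 − 24·9 + 2·9^2 = $156. That is the break-even price.
For $30 ≤ P < $156 the firm produces at a loss; below $30 it shuts down.

Shutdown price = $30; break-even price = $156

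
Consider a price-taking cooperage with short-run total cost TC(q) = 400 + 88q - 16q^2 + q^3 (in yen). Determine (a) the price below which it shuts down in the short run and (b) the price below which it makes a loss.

Shutdown price = ¥24; break-even price = ¥68

AVC = 88 - 16q + q^2; minimized at q = 8, giving min AVC = ¥24. That is the shutdown price.
ATC = 400/q + 88 - 16q + q^2. Setting dATC/dq = −400/q^2 − 16 + 2q = 0 gives q = 10 (since 2·10^3 − 16·10^2 = 400).
min ATC = 400/10 + 88 − 16·10 + 10^2 = ¥68. That is the break-even price.
Between these two prices the firm operates at a loss; above ¥68 it earns a profit.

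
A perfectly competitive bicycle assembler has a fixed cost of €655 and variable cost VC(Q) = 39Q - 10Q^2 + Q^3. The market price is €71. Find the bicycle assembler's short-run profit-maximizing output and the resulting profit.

AVC = 39 - 10Q + Q^2; min AVC = €14 at Q = 5. Since P = €71 ≥ min AVC, the firm produces.
With MC = 39 - 20Q + 3Q^2, P = MC on the upward-sloping part at Q* = 8.
TR = 71·8 = 568. TC = 655 + 184 = 839. Profit = 568 − 839 = -€271.
By producing, the firm covers all variable cost plus €384 of fixed cost; shutting down would lose the full €655.

Profit = -€271 at Q = 8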